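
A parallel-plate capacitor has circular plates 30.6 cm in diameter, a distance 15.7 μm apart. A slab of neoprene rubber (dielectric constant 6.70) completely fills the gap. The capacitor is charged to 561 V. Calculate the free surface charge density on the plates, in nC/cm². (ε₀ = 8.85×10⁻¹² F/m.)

A = π(30.6/2 cm)² = 7.35×10⁻² m².
C = κε₀A/d = 6.70 × 8.85×10⁻¹² × 7.35×10⁻² / 1.57×10⁻⁵ = 2.78×10⁻⁷ F.
σ = Q/A = CV/A = 2.78×10⁻⁷ × 561 / 7.35×10⁻² = 2.12×10⁻³ C/m².

σ ≈ 212 nC/cm²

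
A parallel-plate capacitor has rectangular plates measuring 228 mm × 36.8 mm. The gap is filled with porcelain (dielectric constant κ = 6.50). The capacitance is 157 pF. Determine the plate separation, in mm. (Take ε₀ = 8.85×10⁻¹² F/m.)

d ≈ 3.07 mm

A = 228 × 36.8 mm² = 8.39×10⁻³ m².
d = κε₀A/C = 6.50 × 8.85×10⁻¹² × 8.39×10⁻³ / 1.57×10⁻¹⁰ = 3.07×10⁻³ m.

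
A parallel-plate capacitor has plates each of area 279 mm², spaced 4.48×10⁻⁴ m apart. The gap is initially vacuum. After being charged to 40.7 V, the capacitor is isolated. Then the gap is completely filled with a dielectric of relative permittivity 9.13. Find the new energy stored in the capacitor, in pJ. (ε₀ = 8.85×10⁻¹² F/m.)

500 pJ

A = 279 mm² = 2.79×10⁻⁴ m².
Initially C₁ = ε₀A/d = 8.85×10⁻¹² × 2.79×10⁻⁴ / 4.48×10⁻⁴ = 5.51×10⁻¹² F.
U₁ = 4.56×10⁻⁹ J.
Isolated ⇒ Q is held fixed. C₂ = 9.13 C₁ and U = Q²/(2C), so U₂/U₁ = C₁/C₂ = 0.110.
U₂ = 0.110 × 4.56×10⁻⁹ = 5.00×10⁻¹⁰ J.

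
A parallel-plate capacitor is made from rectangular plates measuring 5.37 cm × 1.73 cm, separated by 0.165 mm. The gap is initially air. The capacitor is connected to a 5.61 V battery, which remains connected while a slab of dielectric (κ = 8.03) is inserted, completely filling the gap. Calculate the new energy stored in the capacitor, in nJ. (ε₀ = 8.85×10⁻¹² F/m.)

6.30 nJ

A = 5.37 × 1.73 cm² = 9.29×10⁻⁴ m².
Initially C₁ = ε₀A/d = 8.85×10⁻¹² × 9.29×10⁻⁴ / 1.65×10⁻⁴ = 4.98×10⁻¹¹ F.
U₁ = 7.84×10⁻¹⁰ J.
Battery connected ⇒ V is held fixed. C₂ = 8.03 C₁ and U = ½CV², so U₂/U₁ = C₂/C₁ = 8.03.
U₂ = 8.03 × 7.84×10⁻¹⁰ = 6.30×10⁻⁹ J.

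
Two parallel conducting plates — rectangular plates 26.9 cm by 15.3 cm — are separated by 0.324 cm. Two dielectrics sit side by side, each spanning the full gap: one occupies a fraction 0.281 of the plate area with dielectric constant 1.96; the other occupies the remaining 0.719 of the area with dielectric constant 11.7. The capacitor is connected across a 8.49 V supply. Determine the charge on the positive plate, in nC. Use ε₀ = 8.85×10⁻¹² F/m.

8.55 nC

A = 26.9 × 15.3 cm² = 4.12×10⁻² m².
Side-by-side slabs ⇒ two capacitors in parallel, each spanning the full gap.
C₁ = κ₁ε₀A₁/d = 1.96 × 8.85×10⁻¹² × 1.16×10⁻² / 3.24×10⁻³ = 6.19×10⁻¹¹ F.
C₂ = κ₂ε₀A₂/d = 11.7 × 8.85×10⁻¹² × 2.96×10⁻² / 3.24×10⁻³ = 9.46×10⁻¹⁰ F.
C = C₁ + C₂ = 1.01×10⁻⁹ F.
Q = CV = 1.01×10⁻⁹ × 8.49 = 8.55×10⁻⁹ C.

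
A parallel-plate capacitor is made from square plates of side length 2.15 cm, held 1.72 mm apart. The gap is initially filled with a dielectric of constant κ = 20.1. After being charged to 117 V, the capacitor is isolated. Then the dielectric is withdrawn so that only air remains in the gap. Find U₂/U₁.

Isolated ⇒ Q is held fixed.
C₂ = 0.0498 C₁ and U = Q²/(2C), so U₂/U₁ = C₁/C₂ = 20.1.

U₂/U₁ ≈ 20.1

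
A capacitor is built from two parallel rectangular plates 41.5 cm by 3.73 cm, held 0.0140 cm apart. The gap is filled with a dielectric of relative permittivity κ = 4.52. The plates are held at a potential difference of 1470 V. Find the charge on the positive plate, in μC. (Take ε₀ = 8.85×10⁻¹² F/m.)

6.50 μC

A = 41.5 × 3.73 cm² = 1.55×10⁻² m².
C = κε₀A/d = 4.52 × 8.85×10⁻¹² × 1.55×10⁻² / 1.40×10⁻⁴ = 4.42×10⁻⁹ F.
Q = CV = 4.42×10⁻⁹ × 1470 = 6.50×10⁻⁶ C.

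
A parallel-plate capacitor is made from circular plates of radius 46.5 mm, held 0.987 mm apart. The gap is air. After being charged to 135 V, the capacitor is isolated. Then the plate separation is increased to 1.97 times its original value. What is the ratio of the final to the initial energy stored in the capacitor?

U₂/U₁ ≈ 1.97

Isolated ⇒ Q is held fixed.
C₂ = 0.508 C₁ and U = Q²/(2C), so U₂/U₁ = C₁/C₂ = 1.97.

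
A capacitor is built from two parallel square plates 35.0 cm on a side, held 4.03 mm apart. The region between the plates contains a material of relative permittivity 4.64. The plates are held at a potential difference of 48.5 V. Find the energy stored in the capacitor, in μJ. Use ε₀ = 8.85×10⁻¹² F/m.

A = (35.0 cm)² = 0.123 m².
C = κε₀A/d = 4.64 × 8.85×10⁻¹² × 0.123 / 4.03×10⁻³ = 1.25×10⁻⁹ F.
U = ½CV² = ½ × 1.25×10⁻⁹ × (48.5)² = 1.47×10⁻⁶ J.

U ≈ 1.47 μJ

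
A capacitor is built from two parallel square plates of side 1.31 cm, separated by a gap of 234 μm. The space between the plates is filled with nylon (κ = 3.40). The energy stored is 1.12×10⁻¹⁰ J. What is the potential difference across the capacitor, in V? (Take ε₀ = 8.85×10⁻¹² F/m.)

V ≈ 3.19 V

A = (1.31 cm)² = 1.72×10⁻⁴ m².
C = κε₀A/d = 3.40 × 8.85×10⁻¹² × 1.72×10⁻⁴ / 2.34×10⁻⁴ = 2.21×10⁻¹¹ F.
V = √(2U/C) = √(2 × 1.12×10⁻¹⁰ / 2.21×10⁻¹¹) = 3.19 V.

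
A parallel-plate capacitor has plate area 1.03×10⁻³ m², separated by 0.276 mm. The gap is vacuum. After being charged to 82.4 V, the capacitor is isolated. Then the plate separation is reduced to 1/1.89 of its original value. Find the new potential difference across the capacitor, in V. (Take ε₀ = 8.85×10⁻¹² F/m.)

V ≈ 43.6 V

Initially C₁ = ε₀A/d = 8.85×10⁻¹² × 1.03×10⁻³ / 2.76×10⁻⁴ = 3.30×10⁻¹¹ F.
V₁ = 82.4 V.
Isolated ⇒ Q is held fixed. C₂ = 1.89 C₁ and V = Q/C, so V₂/V₁ = C₁/C₂ = 0.529.
V₂ = 0.529 × 82.4 = 43.6 V.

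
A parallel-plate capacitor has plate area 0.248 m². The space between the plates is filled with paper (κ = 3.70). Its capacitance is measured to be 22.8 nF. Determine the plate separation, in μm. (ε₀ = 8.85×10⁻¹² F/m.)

d = κε₀A/C = 3.70 × 8.85×10⁻¹² × 0.248 / 2.28×10⁻⁸ = 3.56×10⁻⁴ m.

d ≈ 356 μm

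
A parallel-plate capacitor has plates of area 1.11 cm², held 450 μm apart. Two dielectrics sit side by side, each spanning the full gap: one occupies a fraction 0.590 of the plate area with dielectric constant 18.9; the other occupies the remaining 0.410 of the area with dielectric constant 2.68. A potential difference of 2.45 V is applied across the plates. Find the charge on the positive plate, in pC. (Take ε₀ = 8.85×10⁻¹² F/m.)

Q ≈ 65.5 pC

A = 1.11 cm² = 1.11×10⁻⁴ m².
Side-by-side slabs ⇒ two capacitors in parallel, each spanning the full gap.
C₁ = κ₁ε₀A₁/d = 18.9 × 8.85×10⁻¹² × 6.55×10⁻⁵ / 4.50×10⁻⁴ = 2.43×10⁻¹¹ F.
C₂ = κ₂ε₀A₂/d = 2.68 × 8.85×10⁻¹² × 4.55×10⁻⁵ / 4.50×10⁻⁴ = 2.40×10⁻¹² F.
C = C₁ + C₂ = 2.67×10⁻¹¹ F.
Q = CV = 2.67×10⁻¹¹ × 2.45 = 6.55×10⁻¹¹ C.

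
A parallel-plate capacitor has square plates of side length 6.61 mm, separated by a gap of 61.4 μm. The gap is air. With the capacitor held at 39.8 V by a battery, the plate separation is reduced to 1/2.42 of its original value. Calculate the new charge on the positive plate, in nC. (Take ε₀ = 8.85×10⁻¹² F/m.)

Q ≈ 0.607 nC

A = (6.61 mm)² = 4.37×10⁻⁵ m².
Initially C₁ = ε₀A/d = 8.85×10⁻¹² × 4.37×10⁻⁵ / 6.14×10⁻⁵ = 6.30×10⁻¹² F.
Q₁ = 2.51×10⁻¹⁰ C.
Battery connected ⇒ V is held fixed. C₂ = 2.42 C₁ and Q = CV, so Q₂/Q₁ = C₂/C₁ = 2.42.
Q₂ = 2.42 × 2.51×10⁻¹⁰ = 6.07×10⁻¹⁰ C.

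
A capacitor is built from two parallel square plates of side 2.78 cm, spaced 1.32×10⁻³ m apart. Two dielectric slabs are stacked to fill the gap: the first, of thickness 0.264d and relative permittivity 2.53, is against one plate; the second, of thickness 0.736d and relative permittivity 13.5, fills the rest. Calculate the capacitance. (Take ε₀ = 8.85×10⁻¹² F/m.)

C ≈ 32.6 pF

A = (2.78 cm)² = 7.73×10⁻⁴ m².
Stacked slabs ⇒ two capacitors in series, each with the full plate area.
C₁ = κ₁ε₀A/d₁ = 2.53 × 8.85×10⁻¹² × 7.73×10⁻⁴ / 3.48×10⁻⁴ = 4.97×10⁻¹¹ F.
C₂ = κ₂ε₀A/d₂ = 13.5 × 8.85×10⁻¹² × 7.73×10⁻⁴ / 9.72×10⁻⁴ = 9.50×10⁻¹¹ F.
C = (1/C₁ + 1/C₂)⁻¹ = 3.26×10⁻¹¹ F.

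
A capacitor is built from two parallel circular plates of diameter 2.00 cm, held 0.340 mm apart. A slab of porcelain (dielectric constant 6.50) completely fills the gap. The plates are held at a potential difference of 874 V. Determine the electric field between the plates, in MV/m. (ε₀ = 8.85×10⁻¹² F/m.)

E ≈ 2.57 MV/m

E = V/d = 874 / 3.40×10⁻⁴ = 2.57×10⁶ V/m.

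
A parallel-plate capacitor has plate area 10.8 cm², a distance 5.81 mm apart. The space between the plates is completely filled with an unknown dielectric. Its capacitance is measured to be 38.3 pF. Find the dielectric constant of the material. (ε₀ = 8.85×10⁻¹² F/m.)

A = 10.8 cm² = 1.08×10⁻³ m².
κ = Cd/(ε₀A) = 3.83×10⁻¹¹ × 5.81×10⁻³ / (8.85×10⁻¹² × 1.08×10⁻³) = 23.3.

23.3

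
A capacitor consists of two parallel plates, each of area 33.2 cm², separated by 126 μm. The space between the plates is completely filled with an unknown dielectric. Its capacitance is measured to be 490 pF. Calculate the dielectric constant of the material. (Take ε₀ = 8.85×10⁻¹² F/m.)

A = 33.2 cm² = 3.32×10⁻³ m².
κ = Cd/(ε₀A) = 4.90×10⁻¹⁰ × 1.26×10⁻⁴ / (8.85×10⁻¹² × 3.32×10⁻³) = 2.10.

κ ≈ 2.10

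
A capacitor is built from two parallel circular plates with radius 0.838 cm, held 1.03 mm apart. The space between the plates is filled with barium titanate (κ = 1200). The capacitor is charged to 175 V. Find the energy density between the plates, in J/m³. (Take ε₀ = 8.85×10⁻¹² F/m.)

E = V/d = 175 / 1.03×10⁻³ = 1.70×10⁵ V/m.
u = ½κε₀E² = ½ × 1200 × 8.85×10⁻¹² × (1.70×10⁵)² = 1.53×10² J/m³.

153 J/m³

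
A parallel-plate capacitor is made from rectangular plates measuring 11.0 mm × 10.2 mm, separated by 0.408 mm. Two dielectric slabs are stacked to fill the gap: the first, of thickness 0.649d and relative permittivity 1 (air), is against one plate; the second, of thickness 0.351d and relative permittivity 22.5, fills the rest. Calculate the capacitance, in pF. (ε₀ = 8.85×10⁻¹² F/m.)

A = 11.0 × 10.2 mm² = 1.12×10⁻⁴ m².
Stacked slabs ⇒ two capacitors in series, each with the full plate area.
C₁ = κ₁ε₀A/d₁ = 1.00 × 8.85×10⁻¹² × 1.12×10⁻⁴ / 2.65×10⁻⁴ = 3.75×10⁻¹² F.
C₂ = κ₂ε₀A/d₂ = 22.5 × 8.85×10⁻¹² × 1.12×10⁻⁴ / 1.43×10⁻⁴ = 1.56×10⁻¹⁰ F.
C = (1/C₁ + 1/C₂)⁻¹ = 3.66×10⁻¹² F.

C ≈ 3.66 pF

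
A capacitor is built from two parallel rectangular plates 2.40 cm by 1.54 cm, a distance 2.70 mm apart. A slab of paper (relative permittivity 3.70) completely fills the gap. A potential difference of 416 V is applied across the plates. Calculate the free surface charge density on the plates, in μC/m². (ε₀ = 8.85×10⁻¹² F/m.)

A = 2.40 × 1.54 cm² = 3.70×10⁻⁴ m².
C = κε₀A/d = 3.70 × 8.85×10⁻¹² × 3.70×10⁻⁴ / 2.70×10⁻³ = 4.48×10⁻¹² F.
σ = Q/A = CV/A = 4.48×10⁻¹² × 416 / 3.70×10⁻⁴ = 5.05×10⁻⁶ C/m².

5.05 μC/m²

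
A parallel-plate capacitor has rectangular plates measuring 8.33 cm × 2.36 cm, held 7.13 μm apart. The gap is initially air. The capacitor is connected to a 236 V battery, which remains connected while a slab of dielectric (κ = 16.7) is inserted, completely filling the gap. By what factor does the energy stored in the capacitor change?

Battery connected ⇒ V is held fixed.
C₂ = 16.7 C₁ and U = ½CV², so U₂/U₁ = C₂/C₁ = 16.7.

16.7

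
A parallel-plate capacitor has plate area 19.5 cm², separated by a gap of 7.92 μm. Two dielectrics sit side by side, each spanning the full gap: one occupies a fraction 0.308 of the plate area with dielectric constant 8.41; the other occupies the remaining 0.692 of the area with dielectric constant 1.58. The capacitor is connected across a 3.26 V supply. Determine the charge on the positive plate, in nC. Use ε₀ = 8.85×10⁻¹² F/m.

A = 19.5 cm² = 1.95×10⁻³ m².
Side-by-side slabs ⇒ two capacitors in parallel, each spanning the full gap.
C₁ = κ₁ε₀A₁/d = 8.41 × 8.85×10⁻¹² × 6.01×10⁻⁴ / 7.92×10⁻⁶ = 5.64×10⁻⁹ F.
C₂ = κ₂ε₀A₂/d = 1.58 × 8.85×10⁻¹² × 1.35×10⁻³ / 7.92×10⁻⁶ = 2.38×10⁻⁹ F.
C = C₁ + C₂ = 8.03×10⁻⁹ F.
Q = CV = 8.03×10⁻⁹ × 3.26 = 2.62×10⁻⁸ C.

Q ≈ 26.2 nC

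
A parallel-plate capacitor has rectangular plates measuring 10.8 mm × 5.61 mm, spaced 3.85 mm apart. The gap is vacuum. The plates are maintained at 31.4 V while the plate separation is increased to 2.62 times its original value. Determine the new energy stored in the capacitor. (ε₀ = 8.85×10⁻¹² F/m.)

U ≈ 26.2 pJ

A = 10.8 × 5.61 mm² = 6.06×10⁻⁵ m².
Initially C₁ = ε₀A/d = 8.85×10⁻¹² × 6.06×10⁻⁵ / 3.85×10⁻³ = 1.39×10⁻¹³ F.
U₁ = 6.87×10⁻¹¹ J.
Battery connected ⇒ V is held fixed. C₂ = 0.382 C₁ and U = ½CV², so U₂/U₁ = C₂/C₁ = 0.382.
U₂ = 0.382 × 6.87×10⁻¹¹ = 2.62×10⁻¹¹ J.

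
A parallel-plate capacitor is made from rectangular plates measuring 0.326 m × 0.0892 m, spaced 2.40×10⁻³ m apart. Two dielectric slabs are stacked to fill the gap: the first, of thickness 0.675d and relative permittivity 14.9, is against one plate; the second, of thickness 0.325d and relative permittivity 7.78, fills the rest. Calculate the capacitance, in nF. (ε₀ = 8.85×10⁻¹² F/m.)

A = 0.326 × 0.0892 m² = 2.91×10⁻² m².
Stacked slabs ⇒ two capacitors in series, each with the full plate area.
C₁ = κ₁ε₀A/d₁ = 14.9 × 8.85×10⁻¹² × 2.91×10⁻² / 1.62×10⁻³ = 2.37×10⁻⁹ F.
C₂ = κ₂ε₀A/d₂ = 7.78 × 8.85×10⁻¹² × 2.91×10⁻² / 7.80×10⁻⁴ = 2.57×10⁻⁹ F.
C = (1/C₁ + 1/C₂)⁻¹ = 1.23×10⁻⁹ F.

C ≈ 1.23 nF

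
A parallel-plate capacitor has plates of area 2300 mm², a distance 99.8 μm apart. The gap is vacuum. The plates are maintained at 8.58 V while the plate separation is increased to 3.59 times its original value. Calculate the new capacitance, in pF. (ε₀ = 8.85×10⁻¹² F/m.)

A = 2300 mm² = 2.30×10⁻³ m².
Initially C₁ = ε₀A/d = 8.85×10⁻¹² × 2.30×10⁻³ / 9.98×10⁻⁵ = 2.04×10⁻¹⁰ F.
C = ε₀A/d scales as 1/d, so C₂/C₁ = d₁/d₂ = 1/3.59 = 0.279.
C₂ = 0.279 × 2.04×10⁻¹⁰ = 5.68×10⁻¹¹ F.

56.8 pF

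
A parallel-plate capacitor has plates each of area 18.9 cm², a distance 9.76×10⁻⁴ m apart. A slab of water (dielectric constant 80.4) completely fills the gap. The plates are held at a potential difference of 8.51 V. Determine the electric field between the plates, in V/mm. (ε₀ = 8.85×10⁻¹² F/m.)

8.72 V/mm

E = V/d = 8.51 / 9.76×10⁻⁴ = 8.72×10³ V/m.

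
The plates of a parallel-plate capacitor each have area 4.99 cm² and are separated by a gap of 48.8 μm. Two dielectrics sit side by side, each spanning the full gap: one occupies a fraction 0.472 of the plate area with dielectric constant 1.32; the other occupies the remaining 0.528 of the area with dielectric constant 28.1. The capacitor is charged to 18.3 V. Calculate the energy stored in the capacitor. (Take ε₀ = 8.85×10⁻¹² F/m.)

A = 4.99 cm² = 4.99×10⁻⁴ m².
Side-by-side slabs ⇒ two capacitors in parallel, each spanning the full gap.
C₁ = κ₁ε₀A₁/d = 1.32 × 8.85×10⁻¹² × 2.36×10⁻⁴ / 4.88×10⁻⁵ = 5.64×10⁻¹¹ F.
C₂ = κ₂ε₀A₂/d = 28.1 × 8.85×10⁻¹² × 2.63×10⁻⁴ / 4.88×10⁻⁵ = 1.34×10⁻⁹ F.
C = C₁ + C₂ = 1.40×10⁻⁹ F.
U = ½CV² = ½ × 1.40×10⁻⁹ × (18.3)² = 2.34×10⁻⁷ J.

234 nJ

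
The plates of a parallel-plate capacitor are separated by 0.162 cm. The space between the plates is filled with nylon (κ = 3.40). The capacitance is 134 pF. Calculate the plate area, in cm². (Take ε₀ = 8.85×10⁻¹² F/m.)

A = Cd/(κε₀) = 1.34×10⁻¹⁰ × 1.62×10⁻³ / (3.40 × 8.85×10⁻¹²) = 7.21×10⁻³ m².

72.1 cm²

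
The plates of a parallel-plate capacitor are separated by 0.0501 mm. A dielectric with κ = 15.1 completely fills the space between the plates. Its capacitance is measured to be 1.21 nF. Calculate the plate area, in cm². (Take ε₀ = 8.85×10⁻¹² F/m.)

A = Cd/(κε₀) = 1.21×10⁻⁹ × 5.01×10⁻⁵ / (15.1 × 8.85×10⁻¹²) = 4.54×10⁻⁴ m².

4.54 cm²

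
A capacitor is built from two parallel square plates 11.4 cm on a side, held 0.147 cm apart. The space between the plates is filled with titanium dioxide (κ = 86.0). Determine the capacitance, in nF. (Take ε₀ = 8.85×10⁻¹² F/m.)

C ≈ 6.73 nF

A = (11.4 cm)² = 1.30×10⁻² m².
C = κε₀A/d = 86.0 × 8.85×10⁻¹² × 1.30×10⁻² / 1.47×10⁻³ = 6.73×10⁻⁹ F.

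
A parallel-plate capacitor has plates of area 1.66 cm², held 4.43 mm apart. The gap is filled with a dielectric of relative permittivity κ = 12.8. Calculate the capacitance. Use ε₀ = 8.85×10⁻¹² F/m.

A = 1.66 cm² = 1.66×10⁻⁴ m².
C = κε₀A/d = 12.8 × 8.85×10⁻¹² × 1.66×10⁻⁴ / 4.43×10⁻³ = 4.24×10⁻¹² F.

C ≈ 4.24 pF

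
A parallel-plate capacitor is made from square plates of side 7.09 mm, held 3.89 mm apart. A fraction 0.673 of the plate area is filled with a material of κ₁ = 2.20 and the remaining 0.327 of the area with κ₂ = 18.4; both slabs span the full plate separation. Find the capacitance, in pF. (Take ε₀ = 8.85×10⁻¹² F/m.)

A = (7.09 mm)² = 5.03×10⁻⁵ m².
Side-by-side slabs ⇒ two capacitors in parallel, each spanning the full gap.
C₁ = κ₁ε₀A₁/d = 2.20 × 8.85×10⁻¹² × 3.38×10⁻⁵ / 3.89×10⁻³ = 1.69×10⁻¹³ F.
C₂ = κ₂ε₀A₂/d = 18.4 × 8.85×10⁻¹² × 1.64×10⁻⁵ / 3.89×10⁻³ = 6.88×10⁻¹³ F.
C = C₁ + C₂ = 8.57×10⁻¹³ F.

0.857 pF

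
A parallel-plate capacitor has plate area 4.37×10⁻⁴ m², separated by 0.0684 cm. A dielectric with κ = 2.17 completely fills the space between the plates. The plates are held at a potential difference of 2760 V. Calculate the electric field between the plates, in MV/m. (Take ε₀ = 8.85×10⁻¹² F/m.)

E ≈ 4.04 MV/m

E = V/d = 2760 / 6.84×10⁻⁴ = 4.04×10⁶ V/m.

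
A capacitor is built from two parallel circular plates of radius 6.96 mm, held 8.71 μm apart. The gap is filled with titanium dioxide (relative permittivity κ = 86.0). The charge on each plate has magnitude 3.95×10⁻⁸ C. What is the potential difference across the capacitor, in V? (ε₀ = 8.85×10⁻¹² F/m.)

A = π(6.96 mm)² = 1.52×10⁻⁴ m².
C = κε₀A/d = 86.0 × 8.85×10⁻¹² × 1.52×10⁻⁴ / 8.71×10⁻⁶ = 1.33×10⁻⁸ F.
V = Q/C = 3.95×10⁻⁸ / 1.33×10⁻⁸ = 2.97 V.

V ≈ 2.97 V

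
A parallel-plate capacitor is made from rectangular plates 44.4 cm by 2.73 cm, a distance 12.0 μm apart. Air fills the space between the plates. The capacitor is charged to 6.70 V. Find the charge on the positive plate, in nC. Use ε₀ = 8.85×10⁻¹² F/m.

A = 44.4 × 2.73 cm² = 1.21×10⁻² m².
C = ε₀A/d = 8.85×10⁻¹² × 1.21×10⁻² / 1.20×10⁻⁵ = 8.94×10⁻⁹ F.
Q = CV = 8.94×10⁻⁹ × 6.70 = 5.99×10⁻⁸ C.

Q ≈ 59.9 nC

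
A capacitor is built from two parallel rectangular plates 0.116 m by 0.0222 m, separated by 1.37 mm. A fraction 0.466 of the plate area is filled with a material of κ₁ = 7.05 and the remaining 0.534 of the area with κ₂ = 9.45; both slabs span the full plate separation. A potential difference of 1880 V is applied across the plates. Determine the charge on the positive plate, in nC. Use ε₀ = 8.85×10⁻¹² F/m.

A = 0.116 × 0.0222 m² = 2.58×10⁻³ m².
Side-by-side slabs ⇒ two capacitors in parallel, each spanning the full gap.
C₁ = κ₁ε₀A₁/d = 7.05 × 8.85×10⁻¹² × 1.20×10⁻³ / 1.37×10⁻³ = 5.47×10⁻¹¹ F.
C₂ = κ₂ε₀A₂/d = 9.45 × 8.85×10⁻¹² × 1.38×10⁻³ / 1.37×10⁻³ = 8.39×10⁻¹¹ F.
C = C₁ + C₂ = 1.39×10⁻¹⁰ F.
Q = CV = 1.39×10⁻¹⁰ × 1880 = 2.61×10⁻⁷ C.

Q ≈ 261 nC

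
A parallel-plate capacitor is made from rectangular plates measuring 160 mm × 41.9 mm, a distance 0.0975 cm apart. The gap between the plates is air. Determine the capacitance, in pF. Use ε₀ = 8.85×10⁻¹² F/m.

C ≈ 60.9 pF

A = 160 × 41.9 mm² = 6.70×10⁻³ m².
C = ε₀A/d = 8.85×10⁻¹² × 6.70×10⁻³ / 9.75×10⁻⁴ = 6.09×10⁻¹¹ F.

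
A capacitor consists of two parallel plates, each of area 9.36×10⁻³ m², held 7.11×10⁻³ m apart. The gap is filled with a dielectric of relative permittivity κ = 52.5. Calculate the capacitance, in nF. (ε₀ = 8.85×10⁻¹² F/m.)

C ≈ 0.612 nF

C = κε₀A/d = 52.5 × 8.85×10⁻¹² × 9.36×10⁻³ / 7.11×10⁻³ = 6.12×10⁻¹⁰ F.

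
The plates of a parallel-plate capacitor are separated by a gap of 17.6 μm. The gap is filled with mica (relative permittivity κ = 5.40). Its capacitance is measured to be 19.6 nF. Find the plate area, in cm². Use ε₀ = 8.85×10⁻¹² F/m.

A = Cd/(κε₀) = 1.96×10⁻⁸ × 1.76×10⁻⁵ / (5.40 × 8.85×10⁻¹²) = 7.22×10⁻³ m².

72.2 cm²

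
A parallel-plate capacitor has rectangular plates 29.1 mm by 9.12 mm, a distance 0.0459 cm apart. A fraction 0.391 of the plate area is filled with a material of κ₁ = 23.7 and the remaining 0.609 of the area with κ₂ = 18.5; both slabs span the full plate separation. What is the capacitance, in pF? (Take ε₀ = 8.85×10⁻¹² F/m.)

A = 29.1 × 9.12 mm² = 2.65×10⁻⁴ m².
Side-by-side slabs ⇒ two capacitors in parallel, each spanning the full gap.
C₁ = κ₁ε₀A₁/d = 23.7 × 8.85×10⁻¹² × 1.04×10⁻⁴ / 4.59×10⁻⁴ = 4.74×10⁻¹¹ F.
C₂ = κ₂ε₀A₂/d = 18.5 × 8.85×10⁻¹² × 1.62×10⁻⁴ / 4.59×10⁻⁴ = 5.77×10⁻¹¹ F.
C = C₁ + C₂ = 1.05×10⁻¹⁰ F.

105 pF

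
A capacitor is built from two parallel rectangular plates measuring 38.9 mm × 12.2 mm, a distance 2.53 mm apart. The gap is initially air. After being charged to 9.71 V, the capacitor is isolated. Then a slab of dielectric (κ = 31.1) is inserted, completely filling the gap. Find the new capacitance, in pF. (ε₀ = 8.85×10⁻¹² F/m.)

A = 38.9 × 12.2 mm² = 4.75×10⁻⁴ m².
Initially C₁ = ε₀A/d = 8.85×10⁻¹² × 4.75×10⁻⁴ / 2.53×10⁻³ = 1.66×10⁻¹² F.
C = κε₀A/d scales with κ, so C₂/C₁ = κ = 31.1.
C₂ = 31.1 × 1.66×10⁻¹² = 5.16×10⁻¹¹ F.

51.6 pF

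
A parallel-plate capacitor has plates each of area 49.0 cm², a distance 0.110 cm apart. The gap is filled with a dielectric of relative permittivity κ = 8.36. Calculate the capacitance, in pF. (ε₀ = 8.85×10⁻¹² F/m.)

A = 49.0 cm² = 4.90×10⁻³ m².
C = κε₀A/d = 8.36 × 8.85×10⁻¹² × 4.90×10⁻³ / 1.10×10⁻³ = 3.30×10⁻¹⁰ F.

330 pF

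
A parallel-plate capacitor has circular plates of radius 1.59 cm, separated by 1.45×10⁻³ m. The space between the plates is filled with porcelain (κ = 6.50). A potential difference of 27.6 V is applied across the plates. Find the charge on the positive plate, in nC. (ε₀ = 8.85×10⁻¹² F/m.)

A = π(1.59 cm)² = 7.94×10⁻⁴ m².
C = κε₀A/d = 6.50 × 8.85×10⁻¹² × 7.94×10⁻⁴ / 1.45×10⁻³ = 3.15×10⁻¹¹ F.
Q = CV = 3.15×10⁻¹¹ × 27.6 = 8.70×10⁻¹⁰ C.

Q ≈ 0.870 nC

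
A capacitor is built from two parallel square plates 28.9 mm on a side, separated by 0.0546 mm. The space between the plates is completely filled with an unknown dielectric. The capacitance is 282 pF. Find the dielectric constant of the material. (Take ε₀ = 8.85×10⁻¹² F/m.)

2.08

A = (28.9 mm)² = 8.35×10⁻⁴ m².
κ = Cd/(ε₀A) = 2.82×10⁻¹⁰ × 5.46×10⁻⁵ / (8.85×10⁻¹² × 8.35×10⁻⁴) = 2.08.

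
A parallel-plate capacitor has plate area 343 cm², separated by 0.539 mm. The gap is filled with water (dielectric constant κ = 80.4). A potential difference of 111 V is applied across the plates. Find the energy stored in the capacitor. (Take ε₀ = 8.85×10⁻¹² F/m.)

U ≈ 279 μJ

A = 343 cm² = 3.43×10⁻² m².
C = κε₀A/d = 80.4 × 8.85×10⁻¹² × 3.43×10⁻² / 5.39×10⁻⁴ = 4.53×10⁻⁸ F.
U = ½CV² = ½ × 4.53×10⁻⁸ × (111)² = 2.79×10⁻⁴ J.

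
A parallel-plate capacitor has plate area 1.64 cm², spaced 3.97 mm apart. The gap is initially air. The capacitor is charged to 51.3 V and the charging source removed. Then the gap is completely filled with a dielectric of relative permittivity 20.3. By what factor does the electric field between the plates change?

E₂/E₁ ≈ 0.0493

Isolated ⇒ Q is held fixed.
V₂ = Q/C₂ = V₁/20.3; E = V/d, so E₂/E₁ = (V₂/V₁)(d₁/d₂) = 0.0493.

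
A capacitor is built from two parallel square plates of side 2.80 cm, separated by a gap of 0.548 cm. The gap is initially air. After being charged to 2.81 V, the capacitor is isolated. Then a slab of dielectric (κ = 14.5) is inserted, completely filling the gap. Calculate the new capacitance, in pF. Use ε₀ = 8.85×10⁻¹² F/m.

C ≈ 18.4 pF

A = (2.80 cm)² = 7.84×10⁻⁴ m².
Initially C₁ = ε₀A/d = 8.85×10⁻¹² × 7.84×10⁻⁴ / 5.48×10⁻³ = 1.27×10⁻¹² F.
C = κε₀A/d scales with κ, so C₂/C₁ = κ = 14.5.
C₂ = 14.5 × 1.27×10⁻¹² = 1.84×10⁻¹¹ F.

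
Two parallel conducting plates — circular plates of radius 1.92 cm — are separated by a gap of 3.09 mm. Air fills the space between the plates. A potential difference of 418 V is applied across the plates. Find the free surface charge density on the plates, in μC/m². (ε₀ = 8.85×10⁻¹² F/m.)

A = π(1.92 cm)² = 1.16×10⁻³ m².
C = ε₀A/d = 8.85×10⁻¹² × 1.16×10⁻³ / 3.09×10⁻³ = 3.32×10⁻¹² F.
σ = Q/A = CV/A = 3.32×10⁻¹² × 418 / 1.16×10⁻³ = 1.20×10⁻⁶ C/m².

σ ≈ 1.20 μC/m²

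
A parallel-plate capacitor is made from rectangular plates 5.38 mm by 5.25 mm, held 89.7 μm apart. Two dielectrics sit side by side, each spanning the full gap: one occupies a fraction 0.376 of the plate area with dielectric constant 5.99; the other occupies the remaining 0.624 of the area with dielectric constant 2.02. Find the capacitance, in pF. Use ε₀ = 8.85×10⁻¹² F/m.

9.79 pF

A = 5.38 × 5.25 mm² = 2.82×10⁻⁵ m².
Side-by-side slabs ⇒ two capacitors in parallel, each spanning the full gap.
C₁ = κ₁ε₀A₁/d = 5.99 × 8.85×10⁻¹² × 1.06×10⁻⁵ / 8.97×10⁻⁵ = 6.28×10⁻¹² F.
C₂ = κ₂ε₀A₂/d = 2.02 × 8.85×10⁻¹² × 1.76×10⁻⁵ / 8.97×10⁻⁵ = 3.51×10⁻¹² F.
C = C₁ + C₂ = 9.79×10⁻¹² F.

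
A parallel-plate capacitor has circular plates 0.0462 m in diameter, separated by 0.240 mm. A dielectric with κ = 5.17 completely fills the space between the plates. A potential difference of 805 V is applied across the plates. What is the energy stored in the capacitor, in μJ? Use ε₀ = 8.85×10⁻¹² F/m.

A = π(0.0462/2 m)² = 1.68×10⁻³ m².
C = κε₀A/d = 5.17 × 8.85×10⁻¹² × 1.68×10⁻³ / 2.40×10⁻⁴ = 3.20×10⁻¹⁰ F.
U = ½CV² = ½ × 3.20×10⁻¹⁰ × (805)² = 1.04×10⁻⁴ J.

104 μJ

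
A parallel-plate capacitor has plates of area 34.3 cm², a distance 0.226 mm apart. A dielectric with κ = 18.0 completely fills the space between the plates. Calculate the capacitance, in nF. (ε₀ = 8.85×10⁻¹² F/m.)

C ≈ 2.42 nF

A = 34.3 cm² = 3.43×10⁻³ m².
C = κε₀A/d = 18.0 × 8.85×10⁻¹² × 3.43×10⁻³ / 2.26×10⁻⁴ = 2.42×10⁻⁹ F.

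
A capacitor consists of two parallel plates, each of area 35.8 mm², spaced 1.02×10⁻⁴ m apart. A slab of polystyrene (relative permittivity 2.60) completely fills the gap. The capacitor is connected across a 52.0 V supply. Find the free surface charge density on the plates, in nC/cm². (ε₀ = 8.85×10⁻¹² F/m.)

1.17 nC/cm²

A = 35.8 mm² = 3.58×10⁻⁵ m².
C = κε₀A/d = 2.60 × 8.85×10⁻¹² × 3.58×10⁻⁵ / 1.02×10⁻⁴ = 8.08×10⁻¹² F.
σ = Q/A = CV/A = 8.08×10⁻¹² × 52.0 / 3.58×10⁻⁵ = 1.17×10⁻⁵ C/m².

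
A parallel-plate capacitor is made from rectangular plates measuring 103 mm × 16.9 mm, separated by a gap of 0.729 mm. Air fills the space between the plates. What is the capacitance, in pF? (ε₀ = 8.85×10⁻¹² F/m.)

21.1 pF

A = 103 × 16.9 mm² = 1.74×10⁻³ m².
C = ε₀A/d = 8.85×10⁻¹² × 1.74×10⁻³ / 7.29×10⁻⁴ = 2.11×10⁻¹¹ F.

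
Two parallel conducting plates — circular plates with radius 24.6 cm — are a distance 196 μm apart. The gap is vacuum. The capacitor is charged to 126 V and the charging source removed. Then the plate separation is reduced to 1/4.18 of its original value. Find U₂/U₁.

0.239

Isolated ⇒ Q is held fixed.
C₂ = 4.18 C₁ and U = Q²/(2C), so U₂/U₁ = C₁/C₂ = 0.239.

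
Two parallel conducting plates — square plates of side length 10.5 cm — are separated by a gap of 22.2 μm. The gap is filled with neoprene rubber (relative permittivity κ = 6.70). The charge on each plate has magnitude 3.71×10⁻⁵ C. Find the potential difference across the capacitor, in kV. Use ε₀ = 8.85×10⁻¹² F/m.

V ≈ 1.26 kV

A = (10.5 cm)² = 1.10×10⁻² m².
C = κε₀A/d = 6.70 × 8.85×10⁻¹² × 1.10×10⁻² / 2.22×10⁻⁵ = 2.94×10⁻⁸ F.
V = Q/C = 3.71×10⁻⁵ / 2.94×10⁻⁸ = 1.26×10³ V.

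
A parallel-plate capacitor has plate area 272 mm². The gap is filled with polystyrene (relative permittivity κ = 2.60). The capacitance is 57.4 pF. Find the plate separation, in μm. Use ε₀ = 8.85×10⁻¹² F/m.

A = 272 mm² = 2.72×10⁻⁴ m².
d = κε₀A/C = 2.60 × 8.85×10⁻¹² × 2.72×10⁻⁴ / 5.74×10⁻¹¹ = 1.09×10⁻⁴ m.

109 μm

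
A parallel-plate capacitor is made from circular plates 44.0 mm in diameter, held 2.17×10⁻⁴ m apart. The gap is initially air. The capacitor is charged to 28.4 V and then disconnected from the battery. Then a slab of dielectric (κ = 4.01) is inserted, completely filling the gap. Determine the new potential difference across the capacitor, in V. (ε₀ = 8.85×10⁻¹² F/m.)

7.08 V

A = π(44.0/2 mm)² = 1.52×10⁻³ m².
Initially C₁ = ε₀A/d = 8.85×10⁻¹² × 1.52×10⁻³ / 2.17×10⁻⁴ = 6.20×10⁻¹¹ F.
V₁ = 28.4 V.
Isolated ⇒ Q is held fixed. C₂ = 4.01 C₁ and V = Q/C, so V₂/V₁ = C₁/C₂ = 0.249.
V₂ = 0.249 × 28.4 = 7.08 V.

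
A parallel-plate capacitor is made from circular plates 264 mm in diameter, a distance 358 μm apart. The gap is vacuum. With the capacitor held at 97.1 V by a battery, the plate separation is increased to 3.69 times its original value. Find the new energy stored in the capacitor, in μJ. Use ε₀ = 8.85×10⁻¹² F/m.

A = π(264/2 mm)² = 5.47×10⁻² m².
Initially C₁ = ε₀A/d = 8.85×10⁻¹² × 5.47×10⁻² / 3.58×10⁻⁴ = 1.35×10⁻⁹ F.
U₁ = 6.38×10⁻⁶ J.
Battery connected ⇒ V is held fixed. C₂ = 0.271 C₁ and U = ½CV², so U₂/U₁ = C₂/C₁ = 0.271.
U₂ = 0.271 × 6.38×10⁻⁶ = 1.73×10⁻⁶ J.

1.73 μJ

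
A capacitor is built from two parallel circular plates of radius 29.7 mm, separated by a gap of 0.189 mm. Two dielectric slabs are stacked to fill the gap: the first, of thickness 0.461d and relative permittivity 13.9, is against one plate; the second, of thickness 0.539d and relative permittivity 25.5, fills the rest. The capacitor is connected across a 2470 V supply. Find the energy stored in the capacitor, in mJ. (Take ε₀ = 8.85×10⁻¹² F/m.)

A = π(29.7 mm)² = 2.77×10⁻³ m².
Stacked slabs ⇒ two capacitors in series, each with the full plate area.
C₁ = κ₁ε₀A/d₁ = 13.9 × 8.85×10⁻¹² × 2.77×10⁻³ / 8.71×10⁻⁵ = 3.91×10⁻⁹ F.
C₂ = κ₂ε₀A/d₂ = 25.5 × 8.85×10⁻¹² × 2.77×10⁻³ / 1.02×10⁻⁴ = 6.14×10⁻⁹ F.
C = (1/C₁ + 1/C₂)⁻¹ = 2.39×10⁻⁹ F.
U = ½CV² = ½ × 2.39×10⁻⁹ × (2470)² = 7.29×10⁻³ J.

U ≈ 7.29 mJ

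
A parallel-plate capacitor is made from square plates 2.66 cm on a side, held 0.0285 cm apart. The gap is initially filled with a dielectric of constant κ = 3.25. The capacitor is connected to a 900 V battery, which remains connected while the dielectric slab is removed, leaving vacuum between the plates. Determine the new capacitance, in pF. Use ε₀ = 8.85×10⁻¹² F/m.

A = (2.66 cm)² = 7.08×10⁻⁴ m².
Initially C₁ = κε₀A/d = 3.25 × 8.85×10⁻¹² × 7.08×10⁻⁴ / 2.85×10⁻⁴ = 7.14×10⁻¹¹ F.
C = κε₀A/d scales with κ, so C₂/C₁ = 1/κ = 1/3.25 = 0.308.
C₂ = 0.308 × 7.14×10⁻¹¹ = 2.20×10⁻¹¹ F.

22.0 pF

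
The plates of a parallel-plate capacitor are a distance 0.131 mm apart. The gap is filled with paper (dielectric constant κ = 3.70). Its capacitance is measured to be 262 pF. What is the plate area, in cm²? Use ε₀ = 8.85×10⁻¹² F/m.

10.5 cm²

A = Cd/(κε₀) = 2.62×10⁻¹⁰ × 1.31×10⁻⁴ / (3.70 × 8.85×10⁻¹²) = 1.05×10⁻³ m².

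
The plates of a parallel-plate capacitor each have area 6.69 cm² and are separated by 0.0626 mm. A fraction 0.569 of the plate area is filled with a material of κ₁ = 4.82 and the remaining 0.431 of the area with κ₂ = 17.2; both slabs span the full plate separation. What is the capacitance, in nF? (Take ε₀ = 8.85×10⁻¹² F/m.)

C ≈ 0.961 nF

A = 6.69 cm² = 6.69×10⁻⁴ m².
Side-by-side slabs ⇒ two capacitors in parallel, each spanning the full gap.
C₁ = κ₁ε₀A₁/d = 4.82 × 8.85×10⁻¹² × 3.81×10⁻⁴ / 6.26×10⁻⁵ = 2.59×10⁻¹⁰ F.
C₂ = κ₂ε₀A₂/d = 17.2 × 8.85×10⁻¹² × 2.88×10⁻⁴ / 6.26×10⁻⁵ = 7.01×10⁻¹⁰ F.
C = C₁ + C₂ = 9.61×10⁻¹⁰ F.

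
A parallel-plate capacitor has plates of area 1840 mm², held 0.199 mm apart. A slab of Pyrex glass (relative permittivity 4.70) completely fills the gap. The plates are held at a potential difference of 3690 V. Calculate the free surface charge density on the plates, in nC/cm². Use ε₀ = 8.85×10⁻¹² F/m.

A = 1840 mm² = 1.84×10⁻³ m².
C = κε₀A/d = 4.70 × 8.85×10⁻¹² × 1.84×10⁻³ / 1.99×10⁻⁴ = 3.85×10⁻¹⁰ F.
σ = Q/A = CV/A = 3.85×10⁻¹⁰ × 3690 / 1.84×10⁻³ = 7.71×10⁻⁴ C/m².

77.1 nC/cm²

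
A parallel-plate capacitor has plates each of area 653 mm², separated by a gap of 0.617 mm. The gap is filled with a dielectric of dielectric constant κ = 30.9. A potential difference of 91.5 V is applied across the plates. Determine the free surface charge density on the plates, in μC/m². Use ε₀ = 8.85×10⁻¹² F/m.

σ ≈ 40.6 μC/m²

A = 653 mm² = 6.53×10⁻⁴ m².
C = κε₀A/d = 30.9 × 8.85×10⁻¹² × 6.53×10⁻⁴ / 6.17×10⁻⁴ = 2.89×10⁻¹⁰ F.
σ = Q/A = CV/A = 2.89×10⁻¹⁰ × 91.5 / 6.53×10⁻⁴ = 4.06×10⁻⁵ C/m².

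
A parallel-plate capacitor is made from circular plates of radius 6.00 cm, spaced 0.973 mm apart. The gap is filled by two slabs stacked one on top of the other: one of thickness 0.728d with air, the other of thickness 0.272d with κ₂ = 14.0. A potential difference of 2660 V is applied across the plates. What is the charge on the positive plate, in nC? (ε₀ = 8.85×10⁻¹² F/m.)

Q ≈ 366 nC

A = π(6.00 cm)² = 1.13×10⁻² m².
Stacked slabs ⇒ two capacitors in series, each with the full plate area.
C₁ = κ₁ε₀A/d₁ = 1.00 × 8.85×10⁻¹² × 1.13×10⁻² / 7.08×10⁻⁴ = 1.41×10⁻¹⁰ F.
C₂ = κ₂ε₀A/d₂ = 14.0 × 8.85×10⁻¹² × 1.13×10⁻² / 2.65×10⁻⁴ = 5.29×10⁻⁹ F.
C = (1/C₁ + 1/C₂)⁻¹ = 1.38×10⁻¹⁰ F.
Q = CV = 1.38×10⁻¹⁰ × 2660 = 3.66×10⁻⁷ C.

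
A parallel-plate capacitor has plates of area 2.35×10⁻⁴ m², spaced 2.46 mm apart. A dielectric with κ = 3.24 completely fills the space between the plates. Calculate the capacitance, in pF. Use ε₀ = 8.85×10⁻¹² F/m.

C ≈ 2.74 pF

C = κε₀A/d = 3.24 × 8.85×10⁻¹² × 2.35×10⁻⁴ / 2.46×10⁻³ = 2.74×10⁻¹² F.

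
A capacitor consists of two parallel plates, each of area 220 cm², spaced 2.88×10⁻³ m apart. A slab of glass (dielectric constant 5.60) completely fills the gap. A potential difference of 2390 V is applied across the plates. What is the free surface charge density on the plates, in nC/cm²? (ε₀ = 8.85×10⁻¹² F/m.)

A = 220 cm² = 2.20×10⁻² m².
C = κε₀A/d = 5.60 × 8.85×10⁻¹² × 2.20×10⁻² / 2.88×10⁻³ = 3.79×10⁻¹⁰ F.
σ = Q/A = CV/A = 3.79×10⁻¹⁰ × 2390 / 2.20×10⁻² = 4.11×10⁻⁵ C/m².

σ ≈ 4.11 nC/cm²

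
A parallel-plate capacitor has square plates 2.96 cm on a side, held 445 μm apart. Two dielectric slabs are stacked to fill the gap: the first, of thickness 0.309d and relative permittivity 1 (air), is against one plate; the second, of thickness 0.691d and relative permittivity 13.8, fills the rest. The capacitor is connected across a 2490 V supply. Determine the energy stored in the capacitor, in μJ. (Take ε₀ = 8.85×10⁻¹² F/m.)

A = (2.96 cm)² = 8.76×10⁻⁴ m².
Stacked slabs ⇒ two capacitors in series, each with the full plate area.
C₁ = κ₁ε₀A/d₁ = 1.00 × 8.85×10⁻¹² × 8.76×10⁻⁴ / 1.38×10⁻⁴ = 5.64×10⁻¹¹ F.
C₂ = κ₂ε₀A/d₂ = 13.8 × 8.85×10⁻¹² × 8.76×10⁻⁴ / 3.07×10⁻⁴ = 3.48×10⁻¹⁰ F.
C = (1/C₁ + 1/C₂)⁻¹ = 4.85×10⁻¹¹ F.
U = ½CV² = ½ × 4.85×10⁻¹¹ × (2490)² = 1.50×10⁻⁴ J.

150 μJ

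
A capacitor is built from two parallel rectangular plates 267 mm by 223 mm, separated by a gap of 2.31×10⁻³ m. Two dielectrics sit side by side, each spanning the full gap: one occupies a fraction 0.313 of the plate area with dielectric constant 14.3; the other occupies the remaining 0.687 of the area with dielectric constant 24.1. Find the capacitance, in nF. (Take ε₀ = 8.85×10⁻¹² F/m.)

4.80 nF

A = 267 × 223 mm² = 5.95×10⁻² m².
Side-by-side slabs ⇒ two capacitors in parallel, each spanning the full gap.
C₁ = κ₁ε₀A₁/d = 14.3 × 8.85×10⁻¹² × 1.86×10⁻² / 2.31×10⁻³ = 1.02×10⁻⁹ F.
C₂ = κ₂ε₀A₂/d = 24.1 × 8.85×10⁻¹² × 4.09×10⁻² / 2.31×10⁻³ = 3.78×10⁻⁹ F.
C = C₁ + C₂ = 4.80×10⁻⁹ F.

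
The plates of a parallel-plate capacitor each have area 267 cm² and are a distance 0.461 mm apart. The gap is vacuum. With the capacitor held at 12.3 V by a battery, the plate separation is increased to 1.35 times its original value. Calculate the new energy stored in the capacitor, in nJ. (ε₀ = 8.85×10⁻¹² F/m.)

A = 267 cm² = 2.67×10⁻² m².
Initially C₁ = ε₀A/d = 8.85×10⁻¹² × 2.67×10⁻² / 4.61×10⁻⁴ = 5.13×10⁻¹⁰ F.
U₁ = 3.88×10⁻⁸ J.
Battery connected ⇒ V is held fixed. C₂ = 0.741 C₁ and U = ½CV², so U₂/U₁ = C₂/C₁ = 0.741.
U₂ = 0.741 × 3.88×10⁻⁸ = 2.87×10⁻⁸ J.

28.7 nJ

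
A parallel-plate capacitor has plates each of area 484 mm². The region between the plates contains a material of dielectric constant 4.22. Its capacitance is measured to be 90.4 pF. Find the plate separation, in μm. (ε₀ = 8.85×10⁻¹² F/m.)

d ≈ 200 μm

A = 484 mm² = 4.84×10⁻⁴ m².
d = κε₀A/C = 4.22 × 8.85×10⁻¹² × 4.84×10⁻⁴ / 9.04×10⁻¹¹ = 2.00×10⁻⁴ m.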